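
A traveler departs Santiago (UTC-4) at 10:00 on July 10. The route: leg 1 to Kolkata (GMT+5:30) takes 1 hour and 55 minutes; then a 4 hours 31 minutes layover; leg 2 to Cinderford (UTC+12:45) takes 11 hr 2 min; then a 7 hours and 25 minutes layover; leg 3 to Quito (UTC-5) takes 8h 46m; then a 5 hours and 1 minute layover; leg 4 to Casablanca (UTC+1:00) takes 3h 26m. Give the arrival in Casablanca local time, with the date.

09:06 on July 12

Convert departure to UTC: 10:00 + 4:00 = 14:00 UTC on Jul 10.
Add 1 hour and 55 minutes leg 1 → 15:55 UTC.
Add 4 hours 31 minutes layover in Kolkata → 20:26 UTC.
Add 11 hours 2 minutes leg 2 → 07:28 UTC (Jul 11).
Add 7 hours 25 minutes layover in Cinderford → 14:53 UTC.
Add 8 hours and 46 minutes leg 3 → 23:39 UTC.
Add 5 hours 1 minute layover in Quito → 04:40 UTC (Jul 12).
Add 3 hours 26 minutes leg 4 → 08:06 UTC.
Casablanca is UTC+1:00, so local arrival = 08:06 + 1:00 = 09:06 on Jul 12.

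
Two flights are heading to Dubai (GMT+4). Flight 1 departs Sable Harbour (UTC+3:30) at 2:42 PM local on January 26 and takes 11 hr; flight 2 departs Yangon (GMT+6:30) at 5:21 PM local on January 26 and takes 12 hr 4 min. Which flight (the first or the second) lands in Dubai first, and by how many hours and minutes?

the first, by 43 minutes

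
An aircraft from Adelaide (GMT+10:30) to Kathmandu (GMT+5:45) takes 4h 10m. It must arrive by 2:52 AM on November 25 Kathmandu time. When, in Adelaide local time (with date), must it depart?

Target arrival in UTC: 2:52 AM − 5:45 = 9:07 PM on Nov 24.
Subtract 4 hours and 10 minutes → departure 4:57 PM UTC on Nov 24.
Adelaide is UTC+10:30: 4:57 PM + 10:30 = 3:27 AM on Nov 25.

3:27 AM on November 25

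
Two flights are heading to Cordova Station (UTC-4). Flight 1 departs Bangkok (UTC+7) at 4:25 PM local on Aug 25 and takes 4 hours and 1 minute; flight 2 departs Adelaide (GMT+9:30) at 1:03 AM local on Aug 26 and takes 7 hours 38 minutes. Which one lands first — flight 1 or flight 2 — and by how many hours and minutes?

Flight 1 in UTC: 4:25 PM − 7:00 = 9:25 AM on Aug 25.
+4 hours 1 minute → arrive 1:26 PM UTC on Aug 25.
Flight 2 in UTC: 1:03 AM − 9:30 = 3:33 PM on Aug 25.
+7 hours 38 minutes → arrive 11:11 PM UTC on Aug 25.
Flight 1 lands earlier by 9 hours 45 minutes.

the first, by 9 hours 45 minutes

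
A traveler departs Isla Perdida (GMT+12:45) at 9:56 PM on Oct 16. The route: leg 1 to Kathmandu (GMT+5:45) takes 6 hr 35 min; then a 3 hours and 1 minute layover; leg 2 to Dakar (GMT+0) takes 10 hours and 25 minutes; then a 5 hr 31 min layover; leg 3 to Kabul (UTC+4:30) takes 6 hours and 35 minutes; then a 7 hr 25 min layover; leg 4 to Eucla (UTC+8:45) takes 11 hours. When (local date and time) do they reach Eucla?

8:28 PM on Oct 18

Convert departure to UTC: 9:56 PM − 12:45 = 9:11 AM UTC on Oct 16.
Add 6 hours and 35 minutes leg 1 → 3:46 PM UTC.
Add 3 hours 1 minute layover in Kathmandu → 6:47 PM UTC.
Add 10 hours 25 minutes leg 2 → 5:12 AM UTC (Oct 17).
Add 5 hours and 31 minutes layover in Dakar → 10:43 AM UTC.
Add 6 hours and 35 minutes leg 3 → 5:18 PM UTC.
Add 7 hours 25 minutes layover in Kabul → 12:43 AM UTC (Oct 18).
Add 11 hours leg 4 → 11:43 AM UTC.
Eucla is UTC+8:45, so local arrival = 11:43 AM + 8:45 = 8:28 PM on Oct 18.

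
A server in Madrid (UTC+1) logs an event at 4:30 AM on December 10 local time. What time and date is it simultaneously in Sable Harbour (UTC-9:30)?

6:00 PM on December 9

Sable Harbour is 10:30 behind Madrid.
Shift by the zone difference: 4:30 AM − 10:30 = 6:00 PM on Dec 9 in Sable Harbour.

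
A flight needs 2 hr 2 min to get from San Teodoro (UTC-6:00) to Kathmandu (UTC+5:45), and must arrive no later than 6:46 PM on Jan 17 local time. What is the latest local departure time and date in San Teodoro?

Target arrival in UTC: 6:46 PM − 5:45 = 1:01 PM on Jan 17.
Subtract 2 hours 2 minutes → departure 10:59 AM UTC on Jan 17.
San Teodoro is UTC−6:00: 10:59 AM − 6:00 = 4:59 AM on Jan 17.

4:59 AM on January 17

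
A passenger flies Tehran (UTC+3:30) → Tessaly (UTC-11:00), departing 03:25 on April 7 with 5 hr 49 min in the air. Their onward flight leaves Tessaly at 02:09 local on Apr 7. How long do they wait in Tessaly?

Convert departure to UTC: 03:25 − 3:30 = 23:55 UTC on Apr 6.
Add 5 hours and 49 minutes flight time → 05:44 UTC (Apr 7).
Tessaly is UTC−11:00, so local arrival = 05:44 − 11:00 = 18:44 on Apr 6.
Layover = 02:09 − 18:44 (+1 day) = 7 hours 25 minutes.

7 hours 25 minutes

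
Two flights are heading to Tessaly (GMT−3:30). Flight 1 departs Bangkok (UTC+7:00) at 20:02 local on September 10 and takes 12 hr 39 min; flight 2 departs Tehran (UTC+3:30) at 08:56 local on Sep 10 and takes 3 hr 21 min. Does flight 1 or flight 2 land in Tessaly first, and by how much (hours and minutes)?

Flight 1 in UTC: 20:02 − 7:00 = 13:02 on Sep 10.
+12 hours and 39 minutes → arrive 01:41 UTC on Sep 11.
Flight 2 in UTC: 08:56 − 3:30 = 05:26 on Sep 10.
+3 hours and 21 minutes → arrive 08:47 UTC on Sep 10.
Flight 2 lands earlier by 16 hours 54 minutes.

the second, by 16 hours 54 minutes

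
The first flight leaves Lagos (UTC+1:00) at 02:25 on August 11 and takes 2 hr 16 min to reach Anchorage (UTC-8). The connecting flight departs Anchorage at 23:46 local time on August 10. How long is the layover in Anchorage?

Convert departure to UTC: 02:25 − 1:00 = 01:25 UTC on Aug 11.
Add 2 hours and 16 minutes flight time → 03:41 UTC.
Anchorage is UTC−8:00, so local arrival = 03:41 − 8:00 = 19:41 on Aug 10.
Layover = 23:46 − 19:41 = 4 hours 5 minutes.

4 hours 5 minutes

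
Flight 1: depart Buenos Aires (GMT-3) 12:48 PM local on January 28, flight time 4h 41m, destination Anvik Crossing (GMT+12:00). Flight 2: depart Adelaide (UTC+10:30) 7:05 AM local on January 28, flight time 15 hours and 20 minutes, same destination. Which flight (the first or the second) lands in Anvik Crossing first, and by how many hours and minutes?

Flight 1 in UTC: 12:48 PM + 3:00 = 3:48 PM on Jan 28.
+4 hours and 41 minutes → arrive 8:29 PM UTC on Jan 28.
Flight 2 in UTC: 7:05 AM − 10:30 = 8:35 PM on Jan 27.
+15 hours and 20 minutes → arrive 11:55 AM UTC on Jan 28.
Flight 2 lands earlier by 8 hours 34 minutes.

the second, by 8 hours 34 minutes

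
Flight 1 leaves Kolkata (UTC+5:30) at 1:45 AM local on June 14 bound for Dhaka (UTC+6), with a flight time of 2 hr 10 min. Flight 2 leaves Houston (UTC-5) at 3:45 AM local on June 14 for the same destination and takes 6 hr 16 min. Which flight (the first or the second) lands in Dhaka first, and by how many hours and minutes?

the first, by 16 hours 36 minutes

Flight 1 in UTC: 1:45 AM − 5:30 = 8:15 PM on Jun 13.
+2 hours and 10 minutes → arrive 10:25 PM UTC on Jun 13.
Flight 2 in UTC: 3:45 AM + 5:00 = 8:45 AM on Jun 14.
+6 hours 16 minutes → arrive 3:01 PM UTC on Jun 14.
Flight 1 lands earlier by 16 hours 36 minutes.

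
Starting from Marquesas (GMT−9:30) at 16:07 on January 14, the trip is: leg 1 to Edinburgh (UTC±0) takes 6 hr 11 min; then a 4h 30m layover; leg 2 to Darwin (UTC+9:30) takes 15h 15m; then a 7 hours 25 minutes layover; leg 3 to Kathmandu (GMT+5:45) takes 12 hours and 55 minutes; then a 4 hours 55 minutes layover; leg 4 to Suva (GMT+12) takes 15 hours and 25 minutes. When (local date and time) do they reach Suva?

Convert departure to UTC: 16:07 + 9:30 = 01:37 UTC on Jan 15.
Add 6 hours and 11 minutes leg 1 → 07:48 UTC.
Add 4 hours and 30 minutes layover in Edinburgh → 12:18 UTC.
Add 15 hours and 15 minutes leg 2 → 03:33 UTC (Jan 16).
Add 7 hours 25 minutes layover in Darwin → 10:58 UTC.
Add 12 hours 55 minutes leg 3 → 23:53 UTC.
Add 4 hours 55 minutes layover in Kathmandu → 04:48 UTC (Jan 17).
Add 15 hours and 25 minutes leg 4 → 20:13 UTC.
Suva is UTC+12:00, so local arrival = 20:13 + 12:00 = 08:13 on Jan 18.

08:13 on January 18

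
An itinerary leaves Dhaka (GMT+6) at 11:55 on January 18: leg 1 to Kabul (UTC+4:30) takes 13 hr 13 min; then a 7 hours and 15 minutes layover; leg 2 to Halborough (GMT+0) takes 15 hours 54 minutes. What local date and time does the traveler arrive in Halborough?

18:17 on January 19

Convert departure to UTC: 11:55 − 6:00 = 05:55 UTC on Jan 18.
Add 13 hours and 13 minutes leg 1 → 19:08 UTC.
Add 7 hours 15 minutes layover in Kabul → 02:23 UTC (Jan 19).
Add 15 hours 54 minutes leg 2 → 18:17 UTC.
Halborough is UTC+0, so local arrival is the same: 18:17 on Jan 19.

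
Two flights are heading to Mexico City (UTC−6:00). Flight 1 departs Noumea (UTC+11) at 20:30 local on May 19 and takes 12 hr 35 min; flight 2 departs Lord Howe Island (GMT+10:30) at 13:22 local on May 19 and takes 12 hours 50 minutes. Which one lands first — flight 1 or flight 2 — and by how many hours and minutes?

Flight 1 in UTC: 20:30 − 11:00 = 09:30 on May 19.
+12 hours and 35 minutes → arrive 22:05 UTC on May 19.
Flight 2 in UTC: 13:22 − 10:30 = 02:52 on May 19.
+12 hours and 50 minutes → arrive 15:42 UTC on May 19.
Flight 2 lands earlier by 6 hours 23 minutes.

the second, by 6 hours 23 minutes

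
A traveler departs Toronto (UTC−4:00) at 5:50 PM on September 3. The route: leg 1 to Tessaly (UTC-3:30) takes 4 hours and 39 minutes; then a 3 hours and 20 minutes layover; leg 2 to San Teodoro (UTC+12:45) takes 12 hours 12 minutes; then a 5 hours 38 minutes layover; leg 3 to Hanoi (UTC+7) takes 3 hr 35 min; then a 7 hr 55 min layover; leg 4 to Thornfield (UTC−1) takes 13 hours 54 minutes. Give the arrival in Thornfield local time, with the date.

12:03 AM on Sep 6

Convert departure to UTC: 5:50 PM + 4:00 = 9:50 PM UTC on Sep 3.
Add 4 hours 39 minutes leg 1 → 2:29 AM UTC (Sep 4).
Add 3 hours 20 minutes layover in Tessaly → 5:49 AM UTC.
Add 12 hours and 12 minutes leg 2 → 6:01 PM UTC.
Add 5 hours 38 minutes layover in San Teodoro → 11:39 PM UTC.
Add 3 hours 35 minutes leg 3 → 3:14 AM UTC (Sep 5).
Add 7 hours 55 minutes layover in Hanoi → 11:09 AM UTC.
Add 13 hours 54 minutes leg 4 → 1:03 AM UTC (Sep 6).
Thornfield is UTC−1:00, so local arrival = 1:03 AM − 1:00 = 12:03 AM on Sep 6.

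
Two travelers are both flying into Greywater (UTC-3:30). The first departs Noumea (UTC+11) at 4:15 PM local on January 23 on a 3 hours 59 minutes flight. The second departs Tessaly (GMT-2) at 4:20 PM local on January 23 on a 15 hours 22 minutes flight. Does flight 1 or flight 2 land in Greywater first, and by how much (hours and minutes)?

Flight 1 in UTC: 4:15 PM − 11:00 = 5:15 AM on Jan 23.
+3 hours and 59 minutes → arrive 9:14 AM UTC on Jan 23.
Flight 2 in UTC: 4:20 PM + 2:00 = 6:20 PM on Jan 23.
+15 hours 22 minutes → arrive 9:42 AM UTC on Jan 24.
Flight 1 lands earlier by 24 hours 28 minutes.

the first, by 24 hours 28 minutes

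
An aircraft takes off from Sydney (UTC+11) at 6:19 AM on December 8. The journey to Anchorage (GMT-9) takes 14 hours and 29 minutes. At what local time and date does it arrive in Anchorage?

12:48 AM on December 8

Convert departure to UTC: 6:19 AM − 11:00 = 7:19 PM UTC on Dec 7.
Add 14 hours and 29 minutes travel time → 9:48 AM UTC (Dec 8).
Anchorage is UTC−9:00, so local arrival = 9:48 AM − 9:00 = 12:48 AM on Dec 8.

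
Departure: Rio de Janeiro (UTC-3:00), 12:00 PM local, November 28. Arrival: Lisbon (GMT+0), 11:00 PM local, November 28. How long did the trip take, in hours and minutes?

Departure in UTC: 12:00 PM + 3:00 = 3:00 PM on Nov 28.
Arrival is already UTC: 11:00 PM on Nov 28.
Elapsed = 11:00 PM − 3:00 PM = 8 hours.

8 hours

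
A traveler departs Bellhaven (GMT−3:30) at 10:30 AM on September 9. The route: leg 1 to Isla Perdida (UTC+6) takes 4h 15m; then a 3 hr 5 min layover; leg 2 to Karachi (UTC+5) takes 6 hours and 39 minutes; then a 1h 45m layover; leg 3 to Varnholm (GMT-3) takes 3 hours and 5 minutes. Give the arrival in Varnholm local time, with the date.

Convert departure to UTC: 10:30 AM + 3:30 = 2:00 PM UTC on Sep 9.
Add 4 hours 15 minutes leg 1 → 6:15 PM UTC.
Add 3 hours 5 minutes layover in Isla Perdida → 9:20 PM UTC.
Add 6 hours and 39 minutes leg 2 → 3:59 AM UTC (Sep 10).
Add 1 hour and 45 minutes layover in Karachi → 5:44 AM UTC.
Add 3 hours 5 minutes leg 3 → 8:49 AM UTC.
Varnholm is UTC−3:00, so local arrival = 8:49 AM − 3:00 = 5:49 AM on Sep 10.

5:49 AM on September 10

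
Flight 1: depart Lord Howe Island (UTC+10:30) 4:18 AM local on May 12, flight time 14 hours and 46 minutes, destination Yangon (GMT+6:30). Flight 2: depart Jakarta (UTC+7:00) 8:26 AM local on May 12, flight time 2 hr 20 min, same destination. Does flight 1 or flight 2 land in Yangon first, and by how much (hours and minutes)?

Flight 1 in UTC: 4:18 AM − 10:30 = 5:48 PM on May 11.
+14 hours and 46 minutes → arrive 8:34 AM UTC on May 12.
Flight 2 in UTC: 8:26 AM − 7:00 = 1:26 AM on May 12.
+2 hours and 20 minutes → arrive 3:46 AM UTC on May 12.
Flight 2 lands earlier by 4 hours 48 minutes.

the second, by 4 hours 48 minutes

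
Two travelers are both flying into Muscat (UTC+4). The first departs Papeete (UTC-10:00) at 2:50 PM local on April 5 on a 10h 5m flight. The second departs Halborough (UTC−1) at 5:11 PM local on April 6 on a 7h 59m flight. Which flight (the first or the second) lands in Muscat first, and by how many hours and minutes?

Flight 1 in UTC: 2:50 PM + 10:00 = 12:50 AM on Apr 6.
+10 hours 5 minutes → arrive 10:55 AM UTC on Apr 6.
Flight 2 in UTC: 5:11 PM + 1:00 = 6:11 PM on Apr 6.
+7 hours 59 minutes → arrive 2:10 AM UTC on Apr 7.
Flight 1 lands earlier by 15 hours 15 minutes.

the first, by 15 hours 15 minutes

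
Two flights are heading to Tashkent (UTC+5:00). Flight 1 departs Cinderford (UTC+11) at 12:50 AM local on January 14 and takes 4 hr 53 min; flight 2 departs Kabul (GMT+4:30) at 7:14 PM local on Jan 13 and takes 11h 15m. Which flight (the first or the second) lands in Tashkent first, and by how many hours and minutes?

the first, by 7 hours 16 minutes

Flight 1 in UTC: 12:50 AM − 11:00 = 1:50 PM on Jan 13.
+4 hours 53 minutes → arrive 6:43 PM UTC on Jan 13.
Flight 2 in UTC: 7:14 PM − 4:30 = 2:44 PM on Jan 13.
+11 hours 15 minutes → arrive 1:59 AM UTC on Jan 14.
Flight 1 lands earlier by 7 hours 16 minutes.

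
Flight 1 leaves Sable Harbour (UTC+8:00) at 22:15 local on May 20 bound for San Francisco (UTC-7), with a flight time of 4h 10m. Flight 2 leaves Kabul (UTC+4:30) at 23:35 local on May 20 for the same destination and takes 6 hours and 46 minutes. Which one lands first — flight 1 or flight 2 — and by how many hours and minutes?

Flight 1 in UTC: 22:15 − 8:00 = 14:15 on May 20.
+4 hours 10 minutes → arrive 18:25 UTC on May 20.
Flight 2 in UTC: 23:35 − 4:30 = 19:05 on May 20.
+6 hours 46 minutes → arrive 01:51 UTC on May 21.
Flight 1 lands earlier by 7 hours 26 minutes.

the first, by 7 hours 26 minutes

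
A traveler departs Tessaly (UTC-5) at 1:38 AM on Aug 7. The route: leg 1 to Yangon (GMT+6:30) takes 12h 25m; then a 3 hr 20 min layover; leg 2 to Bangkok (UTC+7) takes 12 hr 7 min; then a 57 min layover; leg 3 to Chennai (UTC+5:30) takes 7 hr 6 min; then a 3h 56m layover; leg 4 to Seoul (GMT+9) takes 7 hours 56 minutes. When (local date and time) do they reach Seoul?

3:25 PM on Aug 9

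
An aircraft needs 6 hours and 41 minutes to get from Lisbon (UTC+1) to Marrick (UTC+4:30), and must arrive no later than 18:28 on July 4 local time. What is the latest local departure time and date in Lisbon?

Target arrival in UTC: 18:28 − 4:30 = 13:58 on Jul 4.
Subtract 6 hours 41 minutes → departure 07:17 UTC on Jul 4.
Lisbon is UTC+1:00: 07:17 + 1:00 = 08:17 on Jul 4.

08:17 on July 4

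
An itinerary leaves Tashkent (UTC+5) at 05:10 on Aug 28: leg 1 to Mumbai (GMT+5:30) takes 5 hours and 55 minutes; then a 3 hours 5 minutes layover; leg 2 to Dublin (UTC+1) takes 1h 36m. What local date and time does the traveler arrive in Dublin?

11:46 on August 28

Convert departure to UTC: 05:10 − 5:00 = 00:10 UTC on Aug 28.
Add 5 hours and 55 minutes leg 1 → 06:05 UTC.
Add 3 hours 5 minutes layover in Mumbai → 09:10 UTC.
Add 1 hour 36 minutes leg 2 → 10:46 UTC.
Dublin is UTC+1:00, so local arrival = 10:46 + 1:00 = 11:46 on Aug 28.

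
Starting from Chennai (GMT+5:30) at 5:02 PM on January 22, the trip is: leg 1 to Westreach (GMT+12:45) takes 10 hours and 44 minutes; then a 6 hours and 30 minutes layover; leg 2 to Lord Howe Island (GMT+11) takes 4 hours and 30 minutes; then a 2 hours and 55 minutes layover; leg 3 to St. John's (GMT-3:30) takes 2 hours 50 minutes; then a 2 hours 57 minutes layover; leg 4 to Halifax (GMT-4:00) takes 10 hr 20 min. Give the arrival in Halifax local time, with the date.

12:18 AM on Jan 24

Convert departure to UTC: 5:02 PM − 5:30 = 11:32 AM UTC on Jan 22.
Add 10 hours 44 minutes leg 1 → 10:16 PM UTC.
Add 6 hours and 30 minutes layover in Westreach → 4:46 AM UTC (Jan 23).
Add 4 hours and 30 minutes leg 2 → 9:16 AM UTC.
Add 2 hours 55 minutes layover in Lord Howe Island → 12:11 PM UTC.
Add 2 hours and 50 minutes leg 3 → 3:01 PM UTC.
Add 2 hours and 57 minutes layover in St. John's → 5:58 PM UTC.
Add 10 hours and 20 minutes leg 4 → 4:18 AM UTC (Jan 24).
Halifax is UTC−4:00, so local arrival = 4:18 AM − 4:00 = 12:18 AM on Jan 24.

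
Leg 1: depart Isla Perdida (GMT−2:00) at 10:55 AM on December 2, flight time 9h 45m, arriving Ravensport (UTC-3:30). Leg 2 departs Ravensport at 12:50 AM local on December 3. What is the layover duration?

5 hours 40 minutes

Convert departure to UTC: 10:55 AM + 2:00 = 12:55 PM UTC on Dec 2.
Add 9 hours 45 minutes flight time → 10:40 PM UTC.
Ravensport is UTC−3:30, so local arrival = 10:40 PM − 3:30 = 7:10 PM on Dec 2.
Layover = 12:50 AM − 7:10 PM (+1 day) = 5 hours 40 minutes.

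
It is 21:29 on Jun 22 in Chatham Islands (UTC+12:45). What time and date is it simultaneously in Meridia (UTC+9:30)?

18:14 on June 22

In UTC: 21:29 − 12:45 = 08:44 on Jun 22.
Meridia is UTC+9:30: 08:44 + 9:30 = 18:14 on Jun 22.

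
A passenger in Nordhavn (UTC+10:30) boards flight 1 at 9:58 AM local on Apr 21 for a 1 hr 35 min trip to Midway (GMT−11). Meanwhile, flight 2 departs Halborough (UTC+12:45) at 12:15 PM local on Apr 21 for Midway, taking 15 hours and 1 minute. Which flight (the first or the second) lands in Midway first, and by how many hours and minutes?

the first, by 13 hours 28 minutes

Flight 1 in UTC: 9:58 AM − 10:30 = 11:28 PM on Apr 20.
+1 hour 35 minutes → arrive 1:03 AM UTC on Apr 21.
Flight 2 in UTC: 12:15 PM − 12:45 = 11:30 PM on Apr 20.
+15 hours and 1 minute → arrive 2:31 PM UTC on Apr 21.
Flight 1 lands earlier by 13 hours 28 minutes.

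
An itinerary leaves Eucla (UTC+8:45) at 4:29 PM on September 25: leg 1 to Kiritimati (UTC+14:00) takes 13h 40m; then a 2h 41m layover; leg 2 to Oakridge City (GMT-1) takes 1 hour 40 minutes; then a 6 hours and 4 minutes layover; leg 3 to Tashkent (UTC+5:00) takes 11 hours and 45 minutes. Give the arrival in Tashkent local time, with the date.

12:34 AM on September 27

Convert departure to UTC: 4:29 PM − 8:45 = 7:44 AM UTC on Sep 25.
Add 13 hours 40 minutes leg 1 → 9:24 PM UTC.
Add 2 hours 41 minutes layover in Kiritimati → 12:05 AM UTC (Sep 26).
Add 1 hour 40 minutes leg 2 → 1:45 AM UTC.
Add 6 hours 4 minutes layover in Oakridge City → 7:49 AM UTC.
Add 11 hours 45 minutes leg 3 → 7:34 PM UTC.
Tashkent is UTC+5:00, so local arrival = 7:34 PM + 5:00 = 12:34 AM on Sep 27.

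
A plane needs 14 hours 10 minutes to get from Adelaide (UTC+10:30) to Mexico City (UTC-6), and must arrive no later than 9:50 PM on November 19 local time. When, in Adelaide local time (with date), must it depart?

12:10 AM on November 20

Target arrival in UTC: 9:50 PM + 6:00 = 3:50 AM on Nov 20.
Subtract 14 hours 10 minutes → departure 1:40 PM UTC on Nov 19.
Adelaide is UTC+10:30: 1:40 PM + 10:30 = 12:10 AM on Nov 20.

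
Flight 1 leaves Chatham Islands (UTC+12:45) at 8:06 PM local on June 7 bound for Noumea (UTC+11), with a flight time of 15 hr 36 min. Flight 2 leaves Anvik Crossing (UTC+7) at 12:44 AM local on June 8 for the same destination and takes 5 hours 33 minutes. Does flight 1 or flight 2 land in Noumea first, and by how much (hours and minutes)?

Flight 1 in UTC: 8:06 PM − 12:45 = 7:21 AM on Jun 7.
+15 hours 36 minutes → arrive 10:57 PM UTC on Jun 7.
Flight 2 in UTC: 12:44 AM − 7:00 = 5:44 PM on Jun 7.
+5 hours and 33 minutes → arrive 11:17 PM UTC on Jun 7.
Flight 1 lands earlier by 20 minutes.

the first, by 20 minutes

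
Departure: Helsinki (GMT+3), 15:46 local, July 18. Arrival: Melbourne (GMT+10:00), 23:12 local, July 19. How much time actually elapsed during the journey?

Departure in UTC: 15:46 − 3:00 = 12:46 on Jul 18.
Arrival in UTC: 23:12 − 10:00 = 13:12 on Jul 19.
Elapsed = 13:12 − 12:46 (+1 day) = 24 hours 26 minutes.

24 hours 26 minutes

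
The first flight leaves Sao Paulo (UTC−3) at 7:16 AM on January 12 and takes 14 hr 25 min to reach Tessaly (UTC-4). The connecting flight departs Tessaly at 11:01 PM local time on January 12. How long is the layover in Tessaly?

2 hours 20 minutes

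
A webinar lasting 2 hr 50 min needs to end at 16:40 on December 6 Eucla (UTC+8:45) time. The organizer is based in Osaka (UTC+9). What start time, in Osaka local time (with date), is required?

Target end time in UTC: 16:40 − 8:45 = 07:55 on Dec 6.
Subtract 2 hours 50 minutes → start 05:05 UTC on Dec 6.
Osaka is UTC+9:00: 05:05 + 9:00 = 14:05 on Dec 6.

14:05 on Dec 6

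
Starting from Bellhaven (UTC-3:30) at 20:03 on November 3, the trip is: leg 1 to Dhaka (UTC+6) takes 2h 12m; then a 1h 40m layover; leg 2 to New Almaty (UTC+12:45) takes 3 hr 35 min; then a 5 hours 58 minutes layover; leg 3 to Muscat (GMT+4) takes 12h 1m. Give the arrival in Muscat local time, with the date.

04:59 on Nov 5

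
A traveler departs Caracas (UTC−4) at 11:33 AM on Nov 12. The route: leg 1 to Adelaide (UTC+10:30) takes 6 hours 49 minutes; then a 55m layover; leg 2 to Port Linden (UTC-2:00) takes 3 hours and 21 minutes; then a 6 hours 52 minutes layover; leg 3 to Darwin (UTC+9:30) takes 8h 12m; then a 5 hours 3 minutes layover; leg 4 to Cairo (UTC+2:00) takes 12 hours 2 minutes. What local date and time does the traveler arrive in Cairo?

Convert departure to UTC: 11:33 AM + 4:00 = 3:33 PM UTC on Nov 12.
Add 6 hours 49 minutes leg 1 → 10:22 PM UTC.
Add 55 minutes layover in Adelaide → 11:17 PM UTC.
Add 3 hours 21 minutes leg 2 → 2:38 AM UTC (Nov 13).
Add 6 hours and 52 minutes layover in Port Linden → 9:30 AM UTC.
Add 8 hours 12 minutes leg 3 → 5:42 PM UTC.
Add 5 hours and 3 minutes layover in Darwin → 10:45 PM UTC.
Add 12 hours 2 minutes leg 4 → 10:47 AM UTC (Nov 14).
Cairo is UTC+2:00, so local arrival = 10:47 AM + 2:00 = 12:47 PM on Nov 14.

12:47 PM on Nov 14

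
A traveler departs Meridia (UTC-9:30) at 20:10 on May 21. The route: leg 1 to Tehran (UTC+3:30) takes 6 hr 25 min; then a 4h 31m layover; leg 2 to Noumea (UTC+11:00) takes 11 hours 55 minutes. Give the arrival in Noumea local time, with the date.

Convert departure to UTC: 20:10 + 9:30 = 05:40 UTC on May 22.
Add 6 hours and 25 minutes leg 1 → 12:05 UTC.
Add 4 hours 31 minutes layover in Tehran → 16:36 UTC.
Add 11 hours 55 minutes leg 2 → 04:31 UTC (May 23).
Noumea is UTC+11:00, so local arrival = 04:31 + 11:00 = 15:31 on May 23.

15:31 on May 23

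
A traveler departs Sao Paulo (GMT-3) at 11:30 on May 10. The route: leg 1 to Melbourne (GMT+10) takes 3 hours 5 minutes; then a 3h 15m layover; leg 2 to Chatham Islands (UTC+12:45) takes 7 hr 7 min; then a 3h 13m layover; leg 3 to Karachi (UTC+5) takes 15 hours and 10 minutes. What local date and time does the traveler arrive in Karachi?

03:20 on May 12

Convert departure to UTC: 11:30 + 3:00 = 14:30 UTC on May 10.
Add 3 hours 5 minutes leg 1 → 17:35 UTC.
Add 3 hours and 15 minutes layover in Melbourne → 20:50 UTC.
Add 7 hours and 7 minutes leg 2 → 03:57 UTC (May 11).
Add 3 hours 13 minutes layover in Chatham Islands → 07:10 UTC.
Add 15 hours 10 minutes leg 3 → 22:20 UTC.
Karachi is UTC+5:00, so local arrival = 22:20 + 5:00 = 03:20 on May 12.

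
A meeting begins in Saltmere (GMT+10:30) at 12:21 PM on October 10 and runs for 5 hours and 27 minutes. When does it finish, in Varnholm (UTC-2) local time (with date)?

5:18 AM on Oct 10

Convert start to UTC: 12:21 PM − 10:30 = 1:51 AM UTC on Oct 10.
Add 5 hours 27 minutes duration → 7:18 AM UTC.
Varnholm is UTC−2:00, so local end time = 7:18 AM − 2:00 = 5:18 AM on Oct 10.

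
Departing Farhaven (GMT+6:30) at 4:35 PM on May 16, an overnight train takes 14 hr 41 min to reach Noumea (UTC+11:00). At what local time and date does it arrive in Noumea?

11:46 AM on May 17

Convert departure to UTC: 4:35 PM − 6:30 = 10:05 AM UTC on May 16.
Add 14 hours 41 minutes travel time → 12:46 AM UTC (May 17).
Noumea is UTC+11:00, so local arrival = 12:46 AM + 11:00 = 11:46 AM on May 17.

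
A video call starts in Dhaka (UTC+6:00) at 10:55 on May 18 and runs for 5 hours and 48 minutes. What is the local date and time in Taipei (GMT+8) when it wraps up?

18:43 on May 18

Taipei is 2:00 ahead of Dhaka.
After 5 hours 48 minutes it is 16:43 in Dhaka.
Shift by the zone difference: 16:43 + 2:00 = 18:43 on May 18 in Taipei.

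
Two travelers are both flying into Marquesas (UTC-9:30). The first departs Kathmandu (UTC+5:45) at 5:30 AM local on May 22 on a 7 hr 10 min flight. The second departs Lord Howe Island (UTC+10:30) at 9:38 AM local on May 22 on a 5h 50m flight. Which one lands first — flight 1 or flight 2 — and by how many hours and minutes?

Flight 1 in UTC: 5:30 AM − 5:45 = 11:45 PM on May 21.
+7 hours and 10 minutes → arrive 6:55 AM UTC on May 22.
Flight 2 in UTC: 9:38 AM − 10:30 = 11:08 PM on May 21.
+5 hours and 50 minutes → arrive 4:58 AM UTC on May 22.
Flight 2 lands earlier by 1 hour 57 minutes.

the second, by 1 hour 57 minutes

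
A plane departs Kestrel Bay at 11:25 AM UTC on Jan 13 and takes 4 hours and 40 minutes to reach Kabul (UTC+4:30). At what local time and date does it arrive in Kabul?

8:35 PM on January 13

Departure is given in UTC: 11:25 AM on Jan 13.
Add 4 hours and 40 minutes → 4:05 PM UTC.
Kabul is UTC+4:30: 4:05 PM + 4:30 = 8:35 PM on Jan 13.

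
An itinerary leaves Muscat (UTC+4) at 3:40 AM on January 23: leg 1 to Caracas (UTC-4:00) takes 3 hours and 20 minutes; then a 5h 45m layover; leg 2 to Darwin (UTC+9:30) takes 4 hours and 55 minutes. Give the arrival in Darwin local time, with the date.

Convert departure to UTC: 3:40 AM − 4:00 = 11:40 PM UTC on Jan 22.
Add 3 hours 20 minutes leg 1 → 3:00 AM UTC (Jan 23).
Add 5 hours 45 minutes layover in Caracas → 8:45 AM UTC.
Add 4 hours 55 minutes leg 2 → 1:40 PM UTC.
Darwin is UTC+9:30, so local arrival = 1:40 PM + 9:30 = 11:10 PM on Jan 23.

11:10 PM on Jan 23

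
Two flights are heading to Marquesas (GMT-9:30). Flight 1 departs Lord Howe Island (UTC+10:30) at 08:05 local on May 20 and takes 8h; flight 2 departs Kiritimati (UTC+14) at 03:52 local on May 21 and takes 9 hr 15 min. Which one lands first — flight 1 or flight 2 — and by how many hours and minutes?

the first, by 17 hours 32 minutes

Flight 1 in UTC: 08:05 − 10:30 = 21:35 on May 19.
+8 hours → arrive 05:35 UTC on May 20.
Flight 2 in UTC: 03:52 − 14:00 = 13:52 on May 20.
+9 hours 15 minutes → arrive 23:07 UTC on May 20.
Flight 1 lands earlier by 17 hours 32 minutes.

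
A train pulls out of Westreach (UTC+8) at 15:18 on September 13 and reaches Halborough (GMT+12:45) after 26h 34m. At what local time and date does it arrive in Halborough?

Convert departure to UTC: 15:18 − 8:00 = 07:18 UTC on Sep 13.
Add 26 hours and 34 minutes travel time → 09:52 UTC (Sep 14).
Halborough is UTC+12:45, so local arrival = 09:52 + 12:45 = 22:37 on Sep 14.

22:37 on Sep 14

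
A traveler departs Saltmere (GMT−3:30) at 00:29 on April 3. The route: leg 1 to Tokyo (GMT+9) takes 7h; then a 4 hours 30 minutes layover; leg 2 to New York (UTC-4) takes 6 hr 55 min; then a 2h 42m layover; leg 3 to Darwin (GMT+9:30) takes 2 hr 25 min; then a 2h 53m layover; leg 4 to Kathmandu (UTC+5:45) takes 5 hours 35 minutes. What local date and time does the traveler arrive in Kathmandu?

Convert departure to UTC: 00:29 + 3:30 = 03:59 UTC on Apr 3.
Add 7 hours leg 1 → 10:59 UTC.
Add 4 hours and 30 minutes layover in Tokyo → 15:29 UTC.
Add 6 hours and 55 minutes leg 2 → 22:24 UTC.
Add 2 hours and 42 minutes layover in New York → 01:06 UTC (Apr 4).
Add 2 hours 25 minutes leg 3 → 03:31 UTC.
Add 2 hours 53 minutes layover in Darwin → 06:24 UTC.
Add 5 hours 35 minutes leg 4 → 11:59 UTC.
Kathmandu is UTC+5:45, so local arrival = 11:59 + 5:45 = 17:44 on Apr 4.

17:44 on April 4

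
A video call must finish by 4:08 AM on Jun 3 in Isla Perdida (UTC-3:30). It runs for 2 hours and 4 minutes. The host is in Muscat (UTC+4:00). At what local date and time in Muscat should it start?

Target end time in UTC: 4:08 AM + 3:30 = 7:38 AM on Jun 3.
Subtract 2 hours 4 minutes → start 5:34 AM UTC on Jun 3.
Muscat is UTC+4:00: 5:34 AM + 4:00 = 9:34 AM on Jun 3.

9:34 AM on June 3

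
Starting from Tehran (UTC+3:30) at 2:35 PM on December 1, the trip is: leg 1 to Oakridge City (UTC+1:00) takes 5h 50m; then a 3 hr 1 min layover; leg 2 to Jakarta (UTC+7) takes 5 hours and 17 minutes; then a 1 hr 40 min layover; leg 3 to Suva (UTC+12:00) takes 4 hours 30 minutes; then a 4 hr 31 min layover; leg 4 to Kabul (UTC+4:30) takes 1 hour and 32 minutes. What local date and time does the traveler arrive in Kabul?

Convert departure to UTC: 2:35 PM − 3:30 = 11:05 AM UTC on Dec 1.
Add 5 hours 50 minutes leg 1 → 4:55 PM UTC.
Add 3 hours 1 minute layover in Oakridge City → 7:56 PM UTC.
Add 5 hours 17 minutes leg 2 → 1:13 AM UTC (Dec 2).
Add 1 hour 40 minutes layover in Jakarta → 2:53 AM UTC.
Add 4 hours 30 minutes leg 3 → 7:23 AM UTC.
Add 4 hours 31 minutes layover in Suva → 11:54 AM UTC.
Add 1 hour 32 minutes leg 4 → 1:26 PM UTC.
Kabul is UTC+4:30, so local arrival = 1:26 PM + 4:30 = 5:56 PM on Dec 2.

5:56 PM on December 2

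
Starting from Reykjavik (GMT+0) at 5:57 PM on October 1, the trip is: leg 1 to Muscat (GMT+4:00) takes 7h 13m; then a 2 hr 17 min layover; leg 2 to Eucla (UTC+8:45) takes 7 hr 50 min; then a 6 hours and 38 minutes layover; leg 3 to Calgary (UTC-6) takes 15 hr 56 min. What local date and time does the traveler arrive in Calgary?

3:51 AM on Oct 3

Reykjavik is at UTC+0, so departure is already 5:57 PM UTC on Oct 1.
Add 7 hours and 13 minutes leg 1 → 1:10 AM UTC (Oct 2).
Add 2 hours and 17 minutes layover in Muscat → 3:27 AM UTC.
Add 7 hours and 50 minutes leg 2 → 11:17 AM UTC.
Add 6 hours and 38 minutes layover in Eucla → 5:55 PM UTC.
Add 15 hours and 56 minutes leg 3 → 9:51 AM UTC (Oct 3).
Calgary is UTC−6:00, so local arrival = 9:51 AM − 6:00 = 3:51 AM on Oct 3.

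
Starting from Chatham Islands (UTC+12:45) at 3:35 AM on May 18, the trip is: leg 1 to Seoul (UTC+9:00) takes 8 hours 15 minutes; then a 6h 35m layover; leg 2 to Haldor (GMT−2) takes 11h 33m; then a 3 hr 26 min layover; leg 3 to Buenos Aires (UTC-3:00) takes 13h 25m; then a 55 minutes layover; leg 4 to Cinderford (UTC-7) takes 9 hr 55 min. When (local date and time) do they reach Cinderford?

1:54 PM on May 19

Convert departure to UTC: 3:35 AM − 12:45 = 2:50 PM UTC on May 17.
Add 8 hours and 15 minutes leg 1 → 11:05 PM UTC.
Add 6 hours 35 minutes layover in Seoul → 5:40 AM UTC (May 18).
Add 11 hours 33 minutes leg 2 → 5:13 PM UTC.
Add 3 hours and 26 minutes layover in Haldor → 8:39 PM UTC.
Add 13 hours 25 minutes leg 3 → 10:04 AM UTC (May 19).
Add 55 minutes layover in Buenos Aires → 10:59 AM UTC.
Add 9 hours 55 minutes leg 4 → 8:54 PM UTC.
Cinderford is UTC−7:00, so local arrival = 8:54 PM − 7:00 = 1:54 PM on May 19.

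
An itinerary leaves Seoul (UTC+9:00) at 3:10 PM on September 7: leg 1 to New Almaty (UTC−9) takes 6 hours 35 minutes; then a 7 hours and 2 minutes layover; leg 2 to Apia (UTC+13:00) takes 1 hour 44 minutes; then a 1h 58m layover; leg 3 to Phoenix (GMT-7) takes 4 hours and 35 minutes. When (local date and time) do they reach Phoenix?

9:04 PM on Sep 7

Convert departure to UTC: 3:10 PM − 9:00 = 6:10 AM UTC on Sep 7.
Add 6 hours 35 minutes leg 1 → 12:45 PM UTC.
Add 7 hours 2 minutes layover in New Almaty → 7:47 PM UTC.
Add 1 hour 44 minutes leg 2 → 9:31 PM UTC.
Add 1 hour and 58 minutes layover in Apia → 11:29 PM UTC.
Add 4 hours 35 minutes leg 3 → 4:04 AM UTC (Sep 8).
Phoenix is UTC−7:00, so local arrival = 4:04 AM − 7:00 = 9:04 PM on Sep 7.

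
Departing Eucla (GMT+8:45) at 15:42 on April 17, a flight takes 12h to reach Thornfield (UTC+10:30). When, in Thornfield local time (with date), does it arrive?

Convert departure to UTC: 15:42 − 8:45 = 06:57 UTC on Apr 17.
Add 12 hours travel time → 18:57 UTC.
Thornfield is UTC+10:30, so local arrival = 18:57 + 10:30 = 05:27 on Apr 18.

05:27 on April 18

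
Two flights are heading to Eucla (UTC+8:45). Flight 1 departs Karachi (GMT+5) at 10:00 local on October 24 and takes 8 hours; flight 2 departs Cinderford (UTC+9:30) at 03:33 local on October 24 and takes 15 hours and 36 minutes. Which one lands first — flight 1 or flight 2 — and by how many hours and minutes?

the second, by 3 hours 21 minutes

Flight 1 in UTC: 10:00 − 5:00 = 05:00 on Oct 24.
+8 hours → arrive 13:00 UTC on Oct 24.
Flight 2 in UTC: 03:33 − 9:30 = 18:03 on Oct 23.
+15 hours and 36 minutes → arrive 09:39 UTC on Oct 24.
Flight 2 lands earlier by 3 hours 21 minutes.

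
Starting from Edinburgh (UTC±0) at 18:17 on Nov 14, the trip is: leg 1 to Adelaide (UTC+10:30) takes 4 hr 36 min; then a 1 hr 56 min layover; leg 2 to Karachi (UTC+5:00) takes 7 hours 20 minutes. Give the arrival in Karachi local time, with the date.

Edinburgh is at UTC+0, so departure is already 18:17 UTC on Nov 14.
Add 4 hours and 36 minutes leg 1 → 22:53 UTC.
Add 1 hour and 56 minutes layover in Adelaide → 00:49 UTC (Nov 15).
Add 7 hours 20 minutes leg 2 → 08:09 UTC.
Karachi is UTC+5:00, so local arrival = 08:09 + 5:00 = 13:09 on Nov 15.

13:09 on November 15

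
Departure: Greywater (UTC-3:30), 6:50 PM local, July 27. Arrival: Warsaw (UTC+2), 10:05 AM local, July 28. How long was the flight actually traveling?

9 hours 45 minutes

Departure in UTC: 6:50 PM + 3:30 = 10:20 PM on Jul 27.
Arrival in UTC: 10:05 AM − 2:00 = 8:05 AM on Jul 28.
Elapsed = 8:05 AM − 10:20 PM (+1 day) = 9 hours 45 minutes.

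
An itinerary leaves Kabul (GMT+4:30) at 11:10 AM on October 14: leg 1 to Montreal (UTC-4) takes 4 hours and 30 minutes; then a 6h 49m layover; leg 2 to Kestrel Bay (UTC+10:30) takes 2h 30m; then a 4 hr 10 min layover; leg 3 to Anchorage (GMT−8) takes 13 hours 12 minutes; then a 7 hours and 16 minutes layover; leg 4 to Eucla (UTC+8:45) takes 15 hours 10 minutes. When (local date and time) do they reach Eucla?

9:02 PM on October 16

Convert departure to UTC: 11:10 AM − 4:30 = 6:40 AM UTC on Oct 14.
Add 4 hours 30 minutes leg 1 → 11:10 AM UTC.
Add 6 hours and 49 minutes layover in Montreal → 5:59 PM UTC.
Add 2 hours and 30 minutes leg 2 → 8:29 PM UTC.
Add 4 hours 10 minutes layover in Kestrel Bay → 12:39 AM UTC (Oct 15).
Add 13 hours 12 minutes leg 3 → 1:51 PM UTC.
Add 7 hours 16 minutes layover in Anchorage → 9:07 PM UTC.
Add 15 hours 10 minutes leg 4 → 12:17 PM UTC (Oct 16).
Eucla is UTC+8:45, so local arrival = 12:17 PM + 8:45 = 9:02 PM on Oct 16.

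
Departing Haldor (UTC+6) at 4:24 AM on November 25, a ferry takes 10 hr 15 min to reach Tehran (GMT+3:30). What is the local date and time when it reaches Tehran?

Tehran is 2:30 behind Haldor.
After 10 hours 15 minutes it is 2:39 PM in Haldor.
Shift by the zone difference: 2:39 PM − 2:30 = 12:09 PM on Nov 25 in Tehran.

12:09 PM on Nov 25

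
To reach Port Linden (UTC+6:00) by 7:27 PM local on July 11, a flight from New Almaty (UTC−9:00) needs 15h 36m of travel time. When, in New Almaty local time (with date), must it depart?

12:51 PM on July 10

Target arrival in UTC: 7:27 PM − 6:00 = 1:27 PM on Jul 11.
Subtract 15 hours 36 minutes → departure 9:51 PM UTC on Jul 10.
New Almaty is UTC−9:00: 9:51 PM − 9:00 = 12:51 PM on Jul 10.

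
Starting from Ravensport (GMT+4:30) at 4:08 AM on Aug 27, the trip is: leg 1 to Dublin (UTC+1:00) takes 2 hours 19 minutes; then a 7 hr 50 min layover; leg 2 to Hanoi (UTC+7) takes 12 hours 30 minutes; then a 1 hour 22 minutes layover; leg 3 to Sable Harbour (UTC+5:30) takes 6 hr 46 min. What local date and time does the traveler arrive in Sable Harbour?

Convert departure to UTC: 4:08 AM − 4:30 = 11:38 PM UTC on Aug 26.
Add 2 hours 19 minutes leg 1 → 1:57 AM UTC (Aug 27).
Add 7 hours 50 minutes layover in Dublin → 9:47 AM UTC.
Add 12 hours 30 minutes leg 2 → 10:17 PM UTC.
Add 1 hour 22 minutes layover in Hanoi → 11:39 PM UTC.
Add 6 hours and 46 minutes leg 3 → 6:25 AM UTC (Aug 28).
Sable Harbour is UTC+5:30, so local arrival = 6:25 AM + 5:30 = 11:55 AM on Aug 28.

11:55 AM on Aug 28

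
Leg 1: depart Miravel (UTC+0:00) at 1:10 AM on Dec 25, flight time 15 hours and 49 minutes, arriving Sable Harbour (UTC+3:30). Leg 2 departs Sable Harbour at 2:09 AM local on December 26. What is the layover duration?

5 hours 40 minutes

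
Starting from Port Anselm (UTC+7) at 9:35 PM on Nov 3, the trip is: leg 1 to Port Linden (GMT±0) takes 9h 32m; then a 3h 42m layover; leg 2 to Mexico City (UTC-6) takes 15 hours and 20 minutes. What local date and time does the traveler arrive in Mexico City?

1:09 PM on Nov 4

Convert departure to UTC: 9:35 PM − 7:00 = 2:35 PM UTC on Nov 3.
Add 9 hours and 32 minutes leg 1 → 12:07 AM UTC (Nov 4).
Add 3 hours 42 minutes layover in Port Linden → 3:49 AM UTC.
Add 15 hours 20 minutes leg 2 → 7:09 PM UTC.
Mexico City is UTC−6:00, so local arrival = 7:09 PM − 6:00 = 1:09 PM on Nov 4.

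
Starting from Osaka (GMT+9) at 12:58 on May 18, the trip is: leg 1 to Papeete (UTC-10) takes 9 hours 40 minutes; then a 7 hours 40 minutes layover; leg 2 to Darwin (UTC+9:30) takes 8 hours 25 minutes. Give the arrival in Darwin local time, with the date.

15:13 on May 19

Convert departure to UTC: 12:58 − 9:00 = 03:58 UTC on May 18.
Add 9 hours and 40 minutes leg 1 → 13:38 UTC.
Add 7 hours 40 minutes layover in Papeete → 21:18 UTC.
Add 8 hours and 25 minutes leg 2 → 05:43 UTC (May 19).
Darwin is UTC+9:30, so local arrival = 05:43 + 9:30 = 15:13 on May 19.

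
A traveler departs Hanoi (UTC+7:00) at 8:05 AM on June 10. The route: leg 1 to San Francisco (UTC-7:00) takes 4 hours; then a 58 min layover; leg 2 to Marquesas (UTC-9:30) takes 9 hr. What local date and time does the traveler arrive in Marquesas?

Convert departure to UTC: 8:05 AM − 7:00 = 1:05 AM UTC on Jun 10.
Add 4 hours leg 1 → 5:05 AM UTC.
Add 58 minutes layover in San Francisco → 6:03 AM UTC.
Add 9 hours leg 2 → 3:03 PM UTC.
Marquesas is UTC−9:30, so local arrival = 3:03 PM − 9:30 = 5:33 AM on Jun 10.

5:33 AM on Jun 10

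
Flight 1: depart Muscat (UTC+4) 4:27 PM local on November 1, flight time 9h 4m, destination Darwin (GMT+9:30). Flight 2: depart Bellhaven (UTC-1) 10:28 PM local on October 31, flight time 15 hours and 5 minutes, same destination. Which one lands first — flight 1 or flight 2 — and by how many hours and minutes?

the second, by 6 hours 58 minutes

Flight 1 in UTC: 4:27 PM − 4:00 = 12:27 PM on Nov 1.
+9 hours and 4 minutes → arrive 9:31 PM UTC on Nov 1.
Flight 2 in UTC: 10:28 PM + 1:00 = 11:28 PM on Oct 31.
+15 hours and 5 minutes → arrive 2:33 PM UTC on Nov 1.
Flight 2 lands earlier by 6 hours 58 minutes.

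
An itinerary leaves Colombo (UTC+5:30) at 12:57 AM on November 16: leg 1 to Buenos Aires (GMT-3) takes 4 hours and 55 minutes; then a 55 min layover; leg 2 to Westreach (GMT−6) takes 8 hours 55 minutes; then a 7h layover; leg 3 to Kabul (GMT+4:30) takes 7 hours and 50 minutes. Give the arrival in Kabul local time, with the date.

Convert departure to UTC: 12:57 AM − 5:30 = 7:27 PM UTC on Nov 15.
Add 4 hours and 55 minutes leg 1 → 12:22 AM UTC (Nov 16).
Add 55 minutes layover in Buenos Aires → 1:17 AM UTC.
Add 8 hours and 55 minutes leg 2 → 10:12 AM UTC.
Add 7 hours layover in Westreach → 5:12 PM UTC.
Add 7 hours 50 minutes leg 3 → 1:02 AM UTC (Nov 17).
Kabul is UTC+4:30, so local arrival = 1:02 AM + 4:30 = 5:32 AM on Nov 17.

5:32 AM on Nov 17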